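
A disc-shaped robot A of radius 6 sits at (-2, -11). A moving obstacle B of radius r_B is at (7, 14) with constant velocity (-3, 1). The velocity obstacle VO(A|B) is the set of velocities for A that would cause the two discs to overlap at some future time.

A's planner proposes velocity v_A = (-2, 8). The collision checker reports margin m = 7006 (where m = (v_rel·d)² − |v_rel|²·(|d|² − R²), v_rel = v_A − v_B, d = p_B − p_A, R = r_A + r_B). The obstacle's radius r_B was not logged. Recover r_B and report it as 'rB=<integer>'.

m = 7006
d = (9, 25);  v_rel = (1, 7),  |v_rel|² = 50
v_rel×d = (1)·(25) − (7)·(9) = -38
since m = R²·50 − (-38)²:  R² = (1444 + 7006) / 50 = 169
R = √169 = 13  ⇒  r_B = 13 − 6 = 7

rB=7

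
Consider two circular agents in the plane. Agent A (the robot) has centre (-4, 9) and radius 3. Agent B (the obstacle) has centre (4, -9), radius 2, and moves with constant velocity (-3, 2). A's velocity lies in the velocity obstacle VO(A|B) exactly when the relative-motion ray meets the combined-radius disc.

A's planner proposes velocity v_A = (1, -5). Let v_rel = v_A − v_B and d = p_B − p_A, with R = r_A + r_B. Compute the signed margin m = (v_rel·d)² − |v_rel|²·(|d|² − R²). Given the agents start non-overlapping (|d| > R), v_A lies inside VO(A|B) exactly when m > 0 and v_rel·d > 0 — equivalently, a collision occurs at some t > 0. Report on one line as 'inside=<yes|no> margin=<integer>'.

d = (8, -18),  |d|² = 388;  R = 3+2 = 5,  c = 388−5² = 363
v_rel = (4, -7),  |v_rel|² = 65;  v_rel·d = (4)·(8) + (-7)·(-18) = 158
65·t² − 316·t + 363 = 0  ⇒  m = 158² − 65·363 = 1369
m = 1369 > 0,  v_rel·d = 158 > 0  ⇒  inside

inside=yes margin=1369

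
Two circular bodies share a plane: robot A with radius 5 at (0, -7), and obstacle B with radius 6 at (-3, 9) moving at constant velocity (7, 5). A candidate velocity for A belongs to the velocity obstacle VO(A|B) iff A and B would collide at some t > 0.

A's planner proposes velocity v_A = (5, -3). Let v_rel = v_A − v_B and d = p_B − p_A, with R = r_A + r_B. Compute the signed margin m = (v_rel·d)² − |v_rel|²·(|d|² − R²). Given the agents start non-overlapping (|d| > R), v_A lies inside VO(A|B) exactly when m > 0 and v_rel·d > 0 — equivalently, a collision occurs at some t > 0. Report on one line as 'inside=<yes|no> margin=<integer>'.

d = (-3, 16),  |d|² = 265;  R = 5+6 = 11,  c = 265−11² = 144
v_rel = (-2, -8),  |v_rel|² = 68;  v_rel·d = (-2)·(-3) + (-8)·(16) = -122
68·t² + 244·t + 144 = 0  ⇒  m = (-122)² − 68·144 = 5092
m = 5092 > 0,  v_rel·d = -122 < 0  ⇒  outside

inside=no margin=5092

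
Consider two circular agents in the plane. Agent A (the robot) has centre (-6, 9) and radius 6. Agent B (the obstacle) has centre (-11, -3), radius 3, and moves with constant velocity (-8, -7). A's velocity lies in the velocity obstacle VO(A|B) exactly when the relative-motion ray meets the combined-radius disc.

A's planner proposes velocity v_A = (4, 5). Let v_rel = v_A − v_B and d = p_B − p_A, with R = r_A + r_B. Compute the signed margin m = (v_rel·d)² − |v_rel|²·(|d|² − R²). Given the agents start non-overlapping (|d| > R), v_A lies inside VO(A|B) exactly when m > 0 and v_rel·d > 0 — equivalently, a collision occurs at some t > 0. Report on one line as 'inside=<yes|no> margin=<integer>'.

d = (-5, -12),  |d|² = 169;  R = 6+3 = 9,  c = 169−9² = 88
v_rel = (12, 12),  |v_rel|² = 288;  v_rel·d = (12)·(-5) + (12)·(-12) = -204
288·t² + 408·t + 88 = 0  ⇒  m = (-204)² − 288·88 = 16272
m = 16272 > 0,  v_rel·d = -204 < 0  ⇒  outside

inside=no margin=16272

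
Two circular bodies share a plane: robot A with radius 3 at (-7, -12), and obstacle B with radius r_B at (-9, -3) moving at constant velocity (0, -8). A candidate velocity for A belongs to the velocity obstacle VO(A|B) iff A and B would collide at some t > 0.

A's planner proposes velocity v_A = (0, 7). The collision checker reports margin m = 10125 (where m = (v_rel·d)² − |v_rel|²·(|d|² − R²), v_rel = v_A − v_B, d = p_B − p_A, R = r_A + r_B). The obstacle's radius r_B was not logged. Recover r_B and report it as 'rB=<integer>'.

m = 10125
d = (-2, 9);  v_rel = (0, 15),  |v_rel|² = 225
v_rel×d = (0)·(9) − (15)·(-2) = 30
since m = R²·225 − 30²:  R² = (900 + 10125) / 225 = 49
R = √49 = 7  ⇒  r_B = 7 − 3 = 4

rB=4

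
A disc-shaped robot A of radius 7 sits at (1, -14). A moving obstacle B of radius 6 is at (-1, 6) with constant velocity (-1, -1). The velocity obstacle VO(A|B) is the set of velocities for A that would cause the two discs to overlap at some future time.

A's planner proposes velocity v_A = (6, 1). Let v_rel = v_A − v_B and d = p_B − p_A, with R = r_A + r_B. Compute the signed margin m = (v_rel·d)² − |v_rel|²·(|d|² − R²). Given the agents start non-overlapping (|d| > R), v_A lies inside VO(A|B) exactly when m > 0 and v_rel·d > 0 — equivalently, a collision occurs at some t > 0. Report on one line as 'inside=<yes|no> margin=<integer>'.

d = (-2, 20),  |d|² = 404;  R = 7+6 = 13,  c = 404−13² = 235
v_rel = (7, 2),  |v_rel|² = 53;  v_rel·d = (7)·(-2) + (2)·(20) = 26
53·t² − 52·t + 235 = 0  ⇒  m = 26² − 53·235 = -11779
m = -11779 < 0,  v_rel·d = 26 > 0  ⇒  outside

inside=no margin=-11779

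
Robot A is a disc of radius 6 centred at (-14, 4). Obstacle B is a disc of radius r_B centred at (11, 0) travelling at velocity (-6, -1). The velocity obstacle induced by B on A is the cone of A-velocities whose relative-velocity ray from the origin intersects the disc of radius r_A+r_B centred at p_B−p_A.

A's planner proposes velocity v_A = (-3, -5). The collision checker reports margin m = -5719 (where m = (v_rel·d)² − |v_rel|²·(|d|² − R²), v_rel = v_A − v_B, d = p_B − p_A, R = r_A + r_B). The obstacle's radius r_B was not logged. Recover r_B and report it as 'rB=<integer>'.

m = -5719
d = (25, -4);  v_rel = (3, -4),  |v_rel|² = 25
v_rel×d = (3)·(-4) − (-4)·(25) = 88
since m = R²·25 − 88²:  R² = (7744 + -5719) / 25 = 81
R = √81 = 9  ⇒  r_B = 9 − 6 = 3

rB=3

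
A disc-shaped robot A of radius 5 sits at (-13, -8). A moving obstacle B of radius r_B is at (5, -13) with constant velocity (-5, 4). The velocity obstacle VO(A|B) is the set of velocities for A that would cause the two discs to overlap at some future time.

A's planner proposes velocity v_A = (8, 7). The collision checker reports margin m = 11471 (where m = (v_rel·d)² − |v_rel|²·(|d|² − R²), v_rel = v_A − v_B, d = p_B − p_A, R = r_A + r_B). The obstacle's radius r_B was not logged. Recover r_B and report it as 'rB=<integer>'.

m = 11471
d = (18, -5);  v_rel = (13, 3),  |v_rel|² = 178
v_rel×d = (13)·(-5) − (3)·(18) = -119
since m = R²·178 − (-119)²:  R² = (14161 + 11471) / 178 = 144
R = √144 = 12  ⇒  r_B = 12 − 5 = 7

rB=7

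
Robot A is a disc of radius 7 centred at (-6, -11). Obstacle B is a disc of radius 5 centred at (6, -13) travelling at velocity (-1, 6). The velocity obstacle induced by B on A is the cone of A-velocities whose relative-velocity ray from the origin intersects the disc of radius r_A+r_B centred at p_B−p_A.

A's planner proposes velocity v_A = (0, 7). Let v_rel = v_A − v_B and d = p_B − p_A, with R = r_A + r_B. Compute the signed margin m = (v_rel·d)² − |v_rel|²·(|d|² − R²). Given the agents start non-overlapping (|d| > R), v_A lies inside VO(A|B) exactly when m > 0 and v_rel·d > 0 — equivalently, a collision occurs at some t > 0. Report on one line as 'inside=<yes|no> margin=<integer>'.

d = (12, -2),  |d|² = 148;  R = 7+5 = 12,  c = 148−12² = 4
v_rel = (1, 1),  |v_rel|² = 2;  v_rel·d = (1)·(12) + (1)·(-2) = 10
2·t² − 20·t + 4 = 0  ⇒  m = 10² − 2·4 = 92
m = 92 > 0,  v_rel·d = 10 > 0  ⇒  inside

inside=yes margin=92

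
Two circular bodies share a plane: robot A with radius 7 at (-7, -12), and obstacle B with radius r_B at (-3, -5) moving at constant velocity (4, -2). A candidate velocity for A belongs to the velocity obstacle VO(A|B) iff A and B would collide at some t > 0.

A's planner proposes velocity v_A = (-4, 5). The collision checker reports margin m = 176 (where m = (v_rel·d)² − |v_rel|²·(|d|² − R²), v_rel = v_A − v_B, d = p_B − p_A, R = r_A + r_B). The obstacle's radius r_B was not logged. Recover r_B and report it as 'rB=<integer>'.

m = 176
d = (4, 7);  v_rel = (-8, 7),  |v_rel|² = 113
v_rel×d = (-8)·(7) − (7)·(4) = -84
since m = R²·113 − (-84)²:  R² = (7056 + 176) / 113 = 64
R = √64 = 8  ⇒  r_B = 8 − 7 = 1

rB=1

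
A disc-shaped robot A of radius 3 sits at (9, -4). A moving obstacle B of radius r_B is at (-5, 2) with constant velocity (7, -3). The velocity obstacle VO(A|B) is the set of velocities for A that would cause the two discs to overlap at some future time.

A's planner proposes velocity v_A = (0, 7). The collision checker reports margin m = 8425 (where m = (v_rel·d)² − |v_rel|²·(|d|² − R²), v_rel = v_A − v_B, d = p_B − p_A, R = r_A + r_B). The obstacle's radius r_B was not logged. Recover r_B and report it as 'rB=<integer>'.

m = 8425
d = (-14, 6);  v_rel = (-7, 10),  |v_rel|² = 149
v_rel×d = (-7)·(6) − (10)·(-14) = 98
since m = R²·149 − 98²:  R² = (9604 + 8425) / 149 = 121
R = √121 = 11  ⇒  r_B = 11 − 3 = 8

rB=8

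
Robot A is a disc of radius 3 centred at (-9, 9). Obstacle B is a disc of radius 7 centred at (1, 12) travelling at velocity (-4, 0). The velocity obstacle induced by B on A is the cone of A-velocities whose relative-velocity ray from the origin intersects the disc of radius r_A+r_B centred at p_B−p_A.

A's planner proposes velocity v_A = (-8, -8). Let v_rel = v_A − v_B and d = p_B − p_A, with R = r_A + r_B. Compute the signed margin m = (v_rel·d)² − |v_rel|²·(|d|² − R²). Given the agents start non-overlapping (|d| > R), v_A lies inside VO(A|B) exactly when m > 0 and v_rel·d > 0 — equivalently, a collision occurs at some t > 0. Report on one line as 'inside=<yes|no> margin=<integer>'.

d = (10, 3),  |d|² = 109;  R = 3+7 = 10,  c = 109−10² = 9
v_rel = (-4, -8),  |v_rel|² = 80;  v_rel·d = (-4)·(10) + (-8)·(3) = -64
80·t² + 128·t + 9 = 0  ⇒  m = (-64)² − 80·9 = 3376
m = 3376 > 0,  v_rel·d = -64 < 0  ⇒  outside

inside=no margin=3376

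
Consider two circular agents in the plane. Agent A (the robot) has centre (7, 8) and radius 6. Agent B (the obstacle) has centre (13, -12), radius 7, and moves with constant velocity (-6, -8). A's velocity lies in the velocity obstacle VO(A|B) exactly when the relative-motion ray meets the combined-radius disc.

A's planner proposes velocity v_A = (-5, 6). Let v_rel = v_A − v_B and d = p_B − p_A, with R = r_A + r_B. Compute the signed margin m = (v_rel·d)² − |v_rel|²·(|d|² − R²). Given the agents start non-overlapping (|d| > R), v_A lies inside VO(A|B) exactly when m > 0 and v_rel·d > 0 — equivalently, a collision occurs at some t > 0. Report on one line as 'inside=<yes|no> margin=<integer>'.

d = (6, -20),  |d|² = 436;  R = 6+7 = 13,  c = 436−13² = 267
v_rel = (1, 14),  |v_rel|² = 197;  v_rel·d = (1)·(6) + (14)·(-20) = -274
197·t² + 548·t + 267 = 0  ⇒  m = (-274)² − 197·267 = 22477
m = 22477 > 0,  v_rel·d = -274 < 0  ⇒  outside

inside=no margin=22477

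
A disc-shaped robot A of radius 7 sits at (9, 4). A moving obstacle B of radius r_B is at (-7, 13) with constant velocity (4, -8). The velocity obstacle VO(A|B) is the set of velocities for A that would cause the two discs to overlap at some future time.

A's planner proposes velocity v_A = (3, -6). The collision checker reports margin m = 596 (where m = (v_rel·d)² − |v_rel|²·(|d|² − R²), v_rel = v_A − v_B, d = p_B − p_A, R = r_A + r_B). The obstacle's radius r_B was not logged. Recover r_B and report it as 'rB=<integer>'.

m = 596
d = (-16, 9);  v_rel = (-1, 2),  |v_rel|² = 5
v_rel×d = (-1)·(9) − (2)·(-16) = 23
since m = R²·5 − 23²:  R² = (529 + 596) / 5 = 225
R = √225 = 15  ⇒  r_B = 15 − 7 = 8

rB=8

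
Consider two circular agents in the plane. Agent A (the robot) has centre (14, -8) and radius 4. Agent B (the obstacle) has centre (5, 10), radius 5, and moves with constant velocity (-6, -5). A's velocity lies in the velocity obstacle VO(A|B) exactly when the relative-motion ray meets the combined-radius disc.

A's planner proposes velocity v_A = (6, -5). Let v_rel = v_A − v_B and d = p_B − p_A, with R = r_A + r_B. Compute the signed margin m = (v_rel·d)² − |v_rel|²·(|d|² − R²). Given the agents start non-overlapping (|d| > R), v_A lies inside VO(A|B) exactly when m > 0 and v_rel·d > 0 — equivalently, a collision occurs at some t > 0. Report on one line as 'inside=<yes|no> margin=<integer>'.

d = (-9, 18),  |d|² = 405;  R = 4+5 = 9,  c = 405−9² = 324
v_rel = (12, 0),  |v_rel|² = 144;  v_rel·d = (12)·(-9) + (0)·(18) = -108
144·t² + 216·t + 324 = 0  ⇒  m = (-108)² − 144·324 = -34992
m = -34992 < 0,  v_rel·d = -108 < 0  ⇒  outside

inside=no margin=-34992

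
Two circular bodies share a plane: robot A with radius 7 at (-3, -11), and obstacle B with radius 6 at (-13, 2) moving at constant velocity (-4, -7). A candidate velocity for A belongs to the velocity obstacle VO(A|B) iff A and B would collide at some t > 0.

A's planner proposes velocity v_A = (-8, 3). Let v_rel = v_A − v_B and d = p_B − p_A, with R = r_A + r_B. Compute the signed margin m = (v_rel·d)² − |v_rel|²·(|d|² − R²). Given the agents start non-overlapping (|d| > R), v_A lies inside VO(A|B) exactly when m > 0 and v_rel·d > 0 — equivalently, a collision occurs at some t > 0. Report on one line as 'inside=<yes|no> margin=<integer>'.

d = (-10, 13),  |d|² = 269;  R = 7+6 = 13,  c = 269−13² = 100
v_rel = (-4, 10),  |v_rel|² = 116;  v_rel·d = (-4)·(-10) + (10)·(13) = 170
116·t² − 340·t + 100 = 0  ⇒  m = 170² − 116·100 = 17300
m = 17300 > 0,  v_rel·d = 170 > 0  ⇒  inside

inside=yes margin=17300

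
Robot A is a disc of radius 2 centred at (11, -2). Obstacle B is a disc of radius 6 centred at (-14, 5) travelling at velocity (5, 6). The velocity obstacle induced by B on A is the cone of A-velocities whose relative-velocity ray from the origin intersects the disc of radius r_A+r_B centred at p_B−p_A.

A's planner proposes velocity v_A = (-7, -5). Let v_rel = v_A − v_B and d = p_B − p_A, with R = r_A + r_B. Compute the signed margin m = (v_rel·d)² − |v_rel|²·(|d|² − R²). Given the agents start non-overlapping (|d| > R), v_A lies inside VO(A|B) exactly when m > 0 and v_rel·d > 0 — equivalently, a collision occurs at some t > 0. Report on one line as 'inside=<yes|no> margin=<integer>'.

d = (-25, 7),  |d|² = 674;  R = 2+6 = 8,  c = 674−8² = 610
v_rel = (-12, -11),  |v_rel|² = 265;  v_rel·d = (-12)·(-25) + (-11)·(7) = 223
265·t² − 446·t + 610 = 0  ⇒  m = 223² − 265·610 = -111921
m = -111921 < 0,  v_rel·d = 223 > 0  ⇒  outside

inside=no margin=-111921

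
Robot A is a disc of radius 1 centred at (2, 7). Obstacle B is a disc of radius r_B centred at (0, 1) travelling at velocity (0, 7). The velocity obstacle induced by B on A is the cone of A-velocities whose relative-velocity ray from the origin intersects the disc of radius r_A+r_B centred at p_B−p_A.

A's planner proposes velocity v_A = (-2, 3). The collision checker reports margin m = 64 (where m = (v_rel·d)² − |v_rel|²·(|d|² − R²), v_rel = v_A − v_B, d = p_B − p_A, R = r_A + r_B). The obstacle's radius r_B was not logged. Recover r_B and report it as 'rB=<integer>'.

m = 64
d = (-2, -6);  v_rel = (-2, -4),  |v_rel|² = 20
v_rel×d = (-2)·(-6) − (-4)·(-2) = 4
since m = R²·20 − 4²:  R² = (16 + 64) / 20 = 4
R = √4 = 2  ⇒  r_B = 2 − 1 = 1

rB=1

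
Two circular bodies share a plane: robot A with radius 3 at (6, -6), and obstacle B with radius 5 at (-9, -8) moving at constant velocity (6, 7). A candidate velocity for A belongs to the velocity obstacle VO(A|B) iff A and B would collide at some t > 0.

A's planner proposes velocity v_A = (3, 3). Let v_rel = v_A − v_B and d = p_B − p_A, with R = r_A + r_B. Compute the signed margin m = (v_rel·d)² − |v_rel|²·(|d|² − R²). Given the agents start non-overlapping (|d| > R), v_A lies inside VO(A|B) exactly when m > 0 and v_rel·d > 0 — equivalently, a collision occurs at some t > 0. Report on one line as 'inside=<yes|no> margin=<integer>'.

d = (-15, -2),  |d|² = 229;  R = 3+5 = 8,  c = 229−8² = 165
v_rel = (-3, -4),  |v_rel|² = 25;  v_rel·d = (-3)·(-15) + (-4)·(-2) = 53
25·t² − 106·t + 165 = 0  ⇒  m = 53² − 25·165 = -1316
m = -1316 < 0,  v_rel·d = 53 > 0  ⇒  outside

inside=no margin=-1316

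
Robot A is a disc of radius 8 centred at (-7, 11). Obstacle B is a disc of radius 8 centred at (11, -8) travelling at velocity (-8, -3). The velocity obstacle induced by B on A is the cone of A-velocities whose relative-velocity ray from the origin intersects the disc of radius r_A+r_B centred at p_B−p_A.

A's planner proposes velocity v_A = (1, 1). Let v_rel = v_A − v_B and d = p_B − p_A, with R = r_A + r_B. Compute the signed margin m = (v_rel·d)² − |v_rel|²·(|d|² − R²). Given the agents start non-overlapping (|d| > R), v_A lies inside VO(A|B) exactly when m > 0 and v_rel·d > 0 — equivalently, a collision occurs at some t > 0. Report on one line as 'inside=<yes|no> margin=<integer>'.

d = (18, -19),  |d|² = 685;  R = 8+8 = 16,  c = 685−16² = 429
v_rel = (9, 4),  |v_rel|² = 97;  v_rel·d = (9)·(18) + (4)·(-19) = 86
97·t² − 172·t + 429 = 0  ⇒  m = 86² − 97·429 = -34217
m = -34217 < 0,  v_rel·d = 86 > 0  ⇒  outside

inside=no margin=-34217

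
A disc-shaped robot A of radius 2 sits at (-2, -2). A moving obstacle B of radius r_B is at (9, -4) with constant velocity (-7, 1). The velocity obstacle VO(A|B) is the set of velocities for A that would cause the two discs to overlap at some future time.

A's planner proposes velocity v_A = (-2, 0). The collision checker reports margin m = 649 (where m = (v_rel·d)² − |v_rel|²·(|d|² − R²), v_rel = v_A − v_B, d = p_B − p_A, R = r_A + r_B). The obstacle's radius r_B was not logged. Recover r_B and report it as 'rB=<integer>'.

m = 649
d = (11, -2);  v_rel = (5, -1),  |v_rel|² = 26
v_rel×d = (5)·(-2) − (-1)·(11) = 1
since m = R²·26 − 1²:  R² = (1 + 649) / 26 = 25
R = √25 = 5  ⇒  r_B = 5 − 2 = 3

rB=3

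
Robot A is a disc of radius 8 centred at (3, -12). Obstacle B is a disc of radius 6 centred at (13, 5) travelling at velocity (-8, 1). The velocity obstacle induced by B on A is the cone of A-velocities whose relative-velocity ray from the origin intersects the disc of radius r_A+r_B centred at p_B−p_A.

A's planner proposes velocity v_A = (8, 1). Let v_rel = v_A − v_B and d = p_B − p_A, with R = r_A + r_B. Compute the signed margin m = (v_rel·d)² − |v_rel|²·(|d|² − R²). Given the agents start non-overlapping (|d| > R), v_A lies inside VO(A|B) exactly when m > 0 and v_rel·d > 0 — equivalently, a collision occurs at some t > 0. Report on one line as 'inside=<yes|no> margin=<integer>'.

d = (10, 17),  |d|² = 389;  R = 8+6 = 14,  c = 389−14² = 193
v_rel = (16, 0),  |v_rel|² = 256;  v_rel·d = (16)·(10) + (0)·(17) = 160
256·t² − 320·t + 193 = 0  ⇒  m = 160² − 256·193 = -23808
m = -23808 < 0,  v_rel·d = 160 > 0  ⇒  outside

inside=no margin=-23808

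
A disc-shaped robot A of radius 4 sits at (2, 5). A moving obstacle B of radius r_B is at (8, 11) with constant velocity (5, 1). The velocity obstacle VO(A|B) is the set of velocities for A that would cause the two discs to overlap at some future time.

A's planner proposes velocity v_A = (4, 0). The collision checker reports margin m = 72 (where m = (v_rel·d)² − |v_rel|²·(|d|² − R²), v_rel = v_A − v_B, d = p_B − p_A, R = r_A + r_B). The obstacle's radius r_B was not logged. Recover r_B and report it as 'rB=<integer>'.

m = 72
d = (6, 6);  v_rel = (-1, -1),  |v_rel|² = 2
v_rel×d = (-1)·(6) − (-1)·(6) = 0
since m = R²·2 − 0²:  R² = (0 + 72) / 2 = 36
R = √36 = 6  ⇒  r_B = 6 − 4 = 2

rB=2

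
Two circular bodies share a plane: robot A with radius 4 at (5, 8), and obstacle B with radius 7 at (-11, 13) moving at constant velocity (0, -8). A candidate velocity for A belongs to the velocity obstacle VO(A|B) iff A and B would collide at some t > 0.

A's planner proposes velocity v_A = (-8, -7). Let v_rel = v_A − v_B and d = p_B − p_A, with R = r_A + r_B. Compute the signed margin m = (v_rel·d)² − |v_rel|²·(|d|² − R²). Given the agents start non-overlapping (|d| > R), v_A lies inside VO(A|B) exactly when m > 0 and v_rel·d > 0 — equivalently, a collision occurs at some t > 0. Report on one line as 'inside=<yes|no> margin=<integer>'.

d = (-16, 5),  |d|² = 281;  R = 4+7 = 11,  c = 281−11² = 160
v_rel = (-8, 1),  |v_rel|² = 65;  v_rel·d = (-8)·(-16) + (1)·(5) = 133
65·t² − 266·t + 160 = 0  ⇒  m = 133² − 65·160 = 7289
m = 7289 > 0,  v_rel·d = 133 > 0  ⇒  inside

inside=yes margin=7289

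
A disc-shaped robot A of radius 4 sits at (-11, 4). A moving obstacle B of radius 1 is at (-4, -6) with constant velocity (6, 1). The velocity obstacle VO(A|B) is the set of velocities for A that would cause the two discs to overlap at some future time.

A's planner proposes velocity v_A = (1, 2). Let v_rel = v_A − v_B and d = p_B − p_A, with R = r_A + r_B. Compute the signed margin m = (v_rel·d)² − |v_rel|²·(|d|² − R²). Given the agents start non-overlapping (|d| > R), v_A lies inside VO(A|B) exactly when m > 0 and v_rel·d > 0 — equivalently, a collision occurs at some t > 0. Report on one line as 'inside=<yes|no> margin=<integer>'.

d = (7, -10),  |d|² = 149;  R = 4+1 = 5,  c = 149−5² = 124
v_rel = (-5, 1),  |v_rel|² = 26;  v_rel·d = (-5)·(7) + (1)·(-10) = -45
26·t² + 90·t + 124 = 0  ⇒  m = (-45)² − 26·124 = -1199
m = -1199 < 0,  v_rel·d = -45 < 0  ⇒  outside

inside=no margin=-1199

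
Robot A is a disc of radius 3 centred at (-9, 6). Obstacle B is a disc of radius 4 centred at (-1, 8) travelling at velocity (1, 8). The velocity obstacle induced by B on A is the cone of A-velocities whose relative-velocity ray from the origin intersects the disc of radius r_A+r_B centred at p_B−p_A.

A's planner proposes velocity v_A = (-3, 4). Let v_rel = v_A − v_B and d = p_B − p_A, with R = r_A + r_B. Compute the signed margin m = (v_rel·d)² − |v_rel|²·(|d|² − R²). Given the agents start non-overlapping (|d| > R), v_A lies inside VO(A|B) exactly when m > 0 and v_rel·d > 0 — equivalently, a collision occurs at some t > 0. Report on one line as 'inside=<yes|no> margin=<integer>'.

d = (8, 2),  |d|² = 68;  R = 3+4 = 7,  c = 68−7² = 19
v_rel = (-4, -4),  |v_rel|² = 32;  v_rel·d = (-4)·(8) + (-4)·(2) = -40
32·t² + 80·t + 19 = 0  ⇒  m = (-40)² − 32·19 = 992
m = 992 > 0,  v_rel·d = -40 < 0  ⇒  outside

inside=no margin=992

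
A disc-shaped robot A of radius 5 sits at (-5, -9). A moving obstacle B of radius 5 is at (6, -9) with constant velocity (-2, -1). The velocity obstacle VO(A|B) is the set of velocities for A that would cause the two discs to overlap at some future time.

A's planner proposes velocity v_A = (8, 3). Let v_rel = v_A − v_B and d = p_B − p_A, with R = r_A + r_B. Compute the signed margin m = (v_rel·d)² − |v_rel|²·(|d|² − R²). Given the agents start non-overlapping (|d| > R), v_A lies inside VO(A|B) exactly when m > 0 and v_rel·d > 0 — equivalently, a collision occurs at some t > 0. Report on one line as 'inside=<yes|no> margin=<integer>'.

d = (11, 0),  |d|² = 121;  R = 5+5 = 10,  c = 121−10² = 21
v_rel = (10, 4),  |v_rel|² = 116;  v_rel·d = (10)·(11) + (4)·(0) = 110
116·t² − 220·t + 21 = 0  ⇒  m = 110² − 116·21 = 9664
m = 9664 > 0,  v_rel·d = 110 > 0  ⇒  inside

inside=yes margin=9664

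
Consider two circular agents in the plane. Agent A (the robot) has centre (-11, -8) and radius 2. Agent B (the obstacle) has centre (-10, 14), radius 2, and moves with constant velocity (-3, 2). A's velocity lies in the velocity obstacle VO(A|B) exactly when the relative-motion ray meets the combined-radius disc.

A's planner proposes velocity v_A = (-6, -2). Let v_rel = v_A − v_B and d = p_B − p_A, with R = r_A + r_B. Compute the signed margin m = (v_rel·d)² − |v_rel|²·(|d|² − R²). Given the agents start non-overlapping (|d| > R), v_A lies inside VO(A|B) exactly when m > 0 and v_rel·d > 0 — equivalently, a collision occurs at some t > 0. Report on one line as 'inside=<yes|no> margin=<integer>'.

d = (1, 22),  |d|² = 485;  R = 2+2 = 4,  c = 485−4² = 469
v_rel = (-3, -4),  |v_rel|² = 25;  v_rel·d = (-3)·(1) + (-4)·(22) = -91
25·t² + 182·t + 469 = 0  ⇒  m = (-91)² − 25·469 = -3444
m = -3444 < 0,  v_rel·d = -91 < 0  ⇒  outside

inside=no margin=-3444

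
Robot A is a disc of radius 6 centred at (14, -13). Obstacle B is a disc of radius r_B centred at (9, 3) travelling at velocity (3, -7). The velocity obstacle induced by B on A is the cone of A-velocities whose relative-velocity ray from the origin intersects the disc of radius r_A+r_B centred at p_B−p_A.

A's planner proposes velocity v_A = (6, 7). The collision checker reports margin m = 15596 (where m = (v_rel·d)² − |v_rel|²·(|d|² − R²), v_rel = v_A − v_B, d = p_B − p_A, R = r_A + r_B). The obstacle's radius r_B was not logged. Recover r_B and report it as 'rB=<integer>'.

m = 15596
d = (-5, 16);  v_rel = (3, 14),  |v_rel|² = 205
v_rel×d = (3)·(16) − (14)·(-5) = 118
since m = R²·205 − 118²:  R² = (13924 + 15596) / 205 = 144
R = √144 = 12  ⇒  r_B = 12 − 6 = 6

rB=6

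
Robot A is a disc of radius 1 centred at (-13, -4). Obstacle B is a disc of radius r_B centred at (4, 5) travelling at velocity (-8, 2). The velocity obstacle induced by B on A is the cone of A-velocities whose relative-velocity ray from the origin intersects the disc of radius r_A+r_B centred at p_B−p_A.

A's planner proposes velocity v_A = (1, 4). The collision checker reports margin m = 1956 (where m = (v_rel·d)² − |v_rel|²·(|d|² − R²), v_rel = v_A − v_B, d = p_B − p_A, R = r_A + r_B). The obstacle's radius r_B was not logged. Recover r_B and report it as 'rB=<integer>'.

m = 1956
d = (17, 9);  v_rel = (9, 2),  |v_rel|² = 85
v_rel×d = (9)·(9) − (2)·(17) = 47
since m = R²·85 − 47²:  R² = (2209 + 1956) / 85 = 49
R = √49 = 7  ⇒  r_B = 7 − 1 = 6

rB=6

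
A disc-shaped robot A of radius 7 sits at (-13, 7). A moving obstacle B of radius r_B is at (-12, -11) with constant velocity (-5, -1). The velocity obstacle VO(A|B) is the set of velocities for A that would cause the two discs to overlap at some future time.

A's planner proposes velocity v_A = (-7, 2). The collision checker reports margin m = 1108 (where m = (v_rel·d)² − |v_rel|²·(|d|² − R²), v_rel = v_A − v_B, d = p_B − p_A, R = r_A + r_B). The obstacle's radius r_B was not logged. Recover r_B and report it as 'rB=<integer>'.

m = 1108
d = (1, -18);  v_rel = (-2, 3),  |v_rel|² = 13
v_rel×d = (-2)·(-18) − (3)·(1) = 33
since m = R²·13 − 33²:  R² = (1089 + 1108) / 13 = 169
R = √169 = 13  ⇒  r_B = 13 − 7 = 6

rB=6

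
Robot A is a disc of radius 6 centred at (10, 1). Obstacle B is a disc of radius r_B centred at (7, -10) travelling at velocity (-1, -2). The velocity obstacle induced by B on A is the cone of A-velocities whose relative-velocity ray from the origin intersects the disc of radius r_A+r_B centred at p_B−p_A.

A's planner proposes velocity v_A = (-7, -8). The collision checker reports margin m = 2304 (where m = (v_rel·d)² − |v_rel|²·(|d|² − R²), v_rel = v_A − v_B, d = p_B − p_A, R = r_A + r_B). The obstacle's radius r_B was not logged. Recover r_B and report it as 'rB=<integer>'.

m = 2304
d = (-3, -11);  v_rel = (-6, -6),  |v_rel|² = 72
v_rel×d = (-6)·(-11) − (-6)·(-3) = 48
since m = R²·72 − 48²:  R² = (2304 + 2304) / 72 = 64
R = √64 = 8  ⇒  r_B = 8 − 6 = 2

rB=2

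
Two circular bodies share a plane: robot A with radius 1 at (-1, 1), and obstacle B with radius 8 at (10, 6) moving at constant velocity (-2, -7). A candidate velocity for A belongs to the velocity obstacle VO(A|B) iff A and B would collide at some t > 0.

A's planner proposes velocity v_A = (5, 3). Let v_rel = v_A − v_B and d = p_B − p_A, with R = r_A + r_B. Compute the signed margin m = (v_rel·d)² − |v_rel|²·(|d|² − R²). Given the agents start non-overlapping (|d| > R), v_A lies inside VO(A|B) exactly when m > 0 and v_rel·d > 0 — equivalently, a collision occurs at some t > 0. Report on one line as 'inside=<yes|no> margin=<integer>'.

d = (11, 5),  |d|² = 146;  R = 1+8 = 9,  c = 146−9² = 65
v_rel = (7, 10),  |v_rel|² = 149;  v_rel·d = (7)·(11) + (10)·(5) = 127
149·t² − 254·t + 65 = 0  ⇒  m = 127² − 149·65 = 6444
m = 6444 > 0,  v_rel·d = 127 > 0  ⇒  inside

inside=yes margin=6444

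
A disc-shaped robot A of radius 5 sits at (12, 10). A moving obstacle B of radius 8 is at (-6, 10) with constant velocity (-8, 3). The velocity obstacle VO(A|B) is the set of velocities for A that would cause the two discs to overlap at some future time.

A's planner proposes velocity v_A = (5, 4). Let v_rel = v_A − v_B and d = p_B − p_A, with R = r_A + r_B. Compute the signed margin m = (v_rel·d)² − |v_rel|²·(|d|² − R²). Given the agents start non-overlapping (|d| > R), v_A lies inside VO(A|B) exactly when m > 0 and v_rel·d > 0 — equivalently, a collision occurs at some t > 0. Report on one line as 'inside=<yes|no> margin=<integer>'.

d = (-18, 0),  |d|² = 324;  R = 5+8 = 13,  c = 324−13² = 155
v_rel = (13, 1),  |v_rel|² = 170;  v_rel·d = (13)·(-18) + (1)·(0) = -234
170·t² + 468·t + 155 = 0  ⇒  m = (-234)² − 170·155 = 28406
m = 28406 > 0,  v_rel·d = -234 < 0  ⇒  outside

inside=no margin=28406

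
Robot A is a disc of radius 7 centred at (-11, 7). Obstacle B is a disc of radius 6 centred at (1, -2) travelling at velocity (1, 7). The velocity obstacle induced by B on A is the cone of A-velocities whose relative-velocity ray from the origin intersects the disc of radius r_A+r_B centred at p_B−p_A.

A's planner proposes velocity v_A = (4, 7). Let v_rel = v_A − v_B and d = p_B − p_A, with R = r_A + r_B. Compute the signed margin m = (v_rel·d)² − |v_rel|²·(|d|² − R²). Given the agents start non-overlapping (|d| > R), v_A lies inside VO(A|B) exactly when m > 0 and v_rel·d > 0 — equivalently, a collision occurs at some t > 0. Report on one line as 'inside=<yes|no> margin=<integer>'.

d = (12, -9),  |d|² = 225;  R = 7+6 = 13,  c = 225−13² = 56
v_rel = (3, 0),  |v_rel|² = 9;  v_rel·d = (3)·(12) + (0)·(-9) = 36
9·t² − 72·t + 56 = 0  ⇒  m = 36² − 9·56 = 792
m = 792 > 0,  v_rel·d = 36 > 0  ⇒  inside

inside=yes margin=792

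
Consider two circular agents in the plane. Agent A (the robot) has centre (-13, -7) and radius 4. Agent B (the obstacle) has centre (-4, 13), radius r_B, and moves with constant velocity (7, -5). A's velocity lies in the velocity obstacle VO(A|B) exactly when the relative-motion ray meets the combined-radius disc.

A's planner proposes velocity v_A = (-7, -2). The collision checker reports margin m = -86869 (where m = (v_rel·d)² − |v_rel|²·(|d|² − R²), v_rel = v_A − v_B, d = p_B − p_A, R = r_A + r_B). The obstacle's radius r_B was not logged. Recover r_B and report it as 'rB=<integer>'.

m = -86869
d = (9, 20);  v_rel = (-14, 3),  |v_rel|² = 205
v_rel×d = (-14)·(20) − (3)·(9) = -307
since m = R²·205 − (-307)²:  R² = (94249 + -86869) / 205 = 36
R = √36 = 6  ⇒  r_B = 6 − 4 = 2

rB=2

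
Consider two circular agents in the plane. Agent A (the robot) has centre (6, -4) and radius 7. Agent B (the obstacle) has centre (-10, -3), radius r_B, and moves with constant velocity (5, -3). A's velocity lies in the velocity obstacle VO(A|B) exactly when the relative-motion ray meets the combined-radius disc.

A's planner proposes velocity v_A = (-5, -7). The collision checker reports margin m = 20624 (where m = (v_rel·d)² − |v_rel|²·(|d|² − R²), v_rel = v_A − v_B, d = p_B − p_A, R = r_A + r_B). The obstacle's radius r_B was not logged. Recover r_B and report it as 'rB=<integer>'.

m = 20624
d = (-16, 1);  v_rel = (-10, -4),  |v_rel|² = 116
v_rel×d = (-10)·(1) − (-4)·(-16) = -74
since m = R²·116 − (-74)²:  R² = (5476 + 20624) / 116 = 225
R = √225 = 15  ⇒  r_B = 15 − 7 = 8

rB=8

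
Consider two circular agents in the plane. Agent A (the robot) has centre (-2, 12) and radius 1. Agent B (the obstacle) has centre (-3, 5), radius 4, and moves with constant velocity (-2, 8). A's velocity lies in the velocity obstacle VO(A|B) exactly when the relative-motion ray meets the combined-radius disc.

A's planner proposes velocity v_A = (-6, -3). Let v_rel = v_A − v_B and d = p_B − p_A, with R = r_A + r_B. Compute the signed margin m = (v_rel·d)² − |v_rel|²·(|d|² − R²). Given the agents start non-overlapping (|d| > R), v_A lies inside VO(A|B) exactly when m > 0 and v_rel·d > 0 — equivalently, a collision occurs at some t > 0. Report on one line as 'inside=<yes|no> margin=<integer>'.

d = (-1, -7),  |d|² = 50;  R = 1+4 = 5,  c = 50−5² = 25
v_rel = (-4, -11),  |v_rel|² = 137;  v_rel·d = (-4)·(-1) + (-11)·(-7) = 81
137·t² − 162·t + 25 = 0  ⇒  m = 81² − 137·25 = 3136
m = 3136 > 0,  v_rel·d = 81 > 0  ⇒  inside

inside=yes margin=3136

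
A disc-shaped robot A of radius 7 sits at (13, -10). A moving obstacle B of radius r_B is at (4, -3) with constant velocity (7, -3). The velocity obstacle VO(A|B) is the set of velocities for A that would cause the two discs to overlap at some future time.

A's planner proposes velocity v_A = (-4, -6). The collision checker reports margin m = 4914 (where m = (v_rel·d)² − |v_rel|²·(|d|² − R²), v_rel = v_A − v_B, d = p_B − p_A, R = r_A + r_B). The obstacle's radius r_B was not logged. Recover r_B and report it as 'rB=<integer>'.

m = 4914
d = (-9, 7);  v_rel = (-11, -3),  |v_rel|² = 130
v_rel×d = (-11)·(7) − (-3)·(-9) = -104
since m = R²·130 − (-104)²:  R² = (10816 + 4914) / 130 = 121
R = √121 = 11  ⇒  r_B = 11 − 7 = 4

rB=4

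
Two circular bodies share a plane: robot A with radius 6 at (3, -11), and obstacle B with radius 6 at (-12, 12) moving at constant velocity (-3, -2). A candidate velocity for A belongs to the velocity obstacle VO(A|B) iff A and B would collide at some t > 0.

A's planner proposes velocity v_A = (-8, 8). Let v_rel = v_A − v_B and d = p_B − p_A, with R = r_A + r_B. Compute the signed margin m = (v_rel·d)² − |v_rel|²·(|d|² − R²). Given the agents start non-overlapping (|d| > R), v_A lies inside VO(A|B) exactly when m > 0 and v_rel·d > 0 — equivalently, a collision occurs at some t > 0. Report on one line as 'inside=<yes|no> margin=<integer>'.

d = (-15, 23),  |d|² = 754;  R = 6+6 = 12,  c = 754−12² = 610
v_rel = (-5, 10),  |v_rel|² = 125;  v_rel·d = (-5)·(-15) + (10)·(23) = 305
125·t² − 610·t + 610 = 0  ⇒  m = 305² − 125·610 = 16775
m = 16775 > 0,  v_rel·d = 305 > 0  ⇒  inside

inside=yes margin=16775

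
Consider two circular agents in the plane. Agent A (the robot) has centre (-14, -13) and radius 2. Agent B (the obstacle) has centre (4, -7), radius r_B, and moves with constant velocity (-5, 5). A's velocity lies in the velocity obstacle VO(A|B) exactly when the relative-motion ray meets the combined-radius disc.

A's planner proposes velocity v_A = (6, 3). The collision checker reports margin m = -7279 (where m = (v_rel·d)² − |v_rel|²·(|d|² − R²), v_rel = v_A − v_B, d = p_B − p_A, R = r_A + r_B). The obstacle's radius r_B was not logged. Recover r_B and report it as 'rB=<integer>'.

m = -7279
d = (18, 6);  v_rel = (11, -2),  |v_rel|² = 125
v_rel×d = (11)·(6) − (-2)·(18) = 102
since m = R²·125 − 102²:  R² = (10404 + -7279) / 125 = 25
R = √25 = 5  ⇒  r_B = 5 − 2 = 3

rB=3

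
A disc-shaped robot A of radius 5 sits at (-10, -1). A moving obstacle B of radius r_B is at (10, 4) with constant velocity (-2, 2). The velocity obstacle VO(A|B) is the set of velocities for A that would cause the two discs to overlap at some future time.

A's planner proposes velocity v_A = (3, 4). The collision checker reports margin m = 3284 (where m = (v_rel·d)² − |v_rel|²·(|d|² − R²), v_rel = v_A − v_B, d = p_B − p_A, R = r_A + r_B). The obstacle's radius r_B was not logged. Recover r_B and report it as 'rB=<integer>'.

m = 3284
d = (20, 5);  v_rel = (5, 2),  |v_rel|² = 29
v_rel×d = (5)·(5) − (2)·(20) = -15
since m = R²·29 − (-15)²:  R² = (225 + 3284) / 29 = 121
R = √121 = 11  ⇒  r_B = 11 − 5 = 6

rB=6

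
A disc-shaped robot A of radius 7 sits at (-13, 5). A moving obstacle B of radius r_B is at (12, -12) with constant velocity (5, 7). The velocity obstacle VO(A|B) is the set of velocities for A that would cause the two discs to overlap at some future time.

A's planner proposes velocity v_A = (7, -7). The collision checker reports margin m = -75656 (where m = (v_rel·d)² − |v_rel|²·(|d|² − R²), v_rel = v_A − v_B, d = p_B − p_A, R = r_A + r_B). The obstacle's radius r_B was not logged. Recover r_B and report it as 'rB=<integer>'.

m = -75656
d = (25, -17);  v_rel = (2, -14),  |v_rel|² = 200
v_rel×d = (2)·(-17) − (-14)·(25) = 316
since m = R²·200 − 316²:  R² = (99856 + -75656) / 200 = 121
R = √121 = 11  ⇒  r_B = 11 − 7 = 4

rB=4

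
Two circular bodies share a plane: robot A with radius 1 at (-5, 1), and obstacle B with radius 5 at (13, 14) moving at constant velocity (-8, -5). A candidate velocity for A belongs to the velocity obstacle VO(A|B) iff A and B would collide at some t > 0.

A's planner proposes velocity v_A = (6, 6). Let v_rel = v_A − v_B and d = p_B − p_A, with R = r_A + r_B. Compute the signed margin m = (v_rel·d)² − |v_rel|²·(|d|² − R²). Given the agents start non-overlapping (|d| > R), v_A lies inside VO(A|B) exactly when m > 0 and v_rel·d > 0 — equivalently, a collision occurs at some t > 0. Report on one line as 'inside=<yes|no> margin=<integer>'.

d = (18, 13),  |d|² = 493;  R = 1+5 = 6,  c = 493−6² = 457
v_rel = (14, 11),  |v_rel|² = 317;  v_rel·d = (14)·(18) + (11)·(13) = 395
317·t² − 790·t + 457 = 0  ⇒  m = 395² − 317·457 = 11156
m = 11156 > 0,  v_rel·d = 395 > 0  ⇒  inside

inside=yes margin=11156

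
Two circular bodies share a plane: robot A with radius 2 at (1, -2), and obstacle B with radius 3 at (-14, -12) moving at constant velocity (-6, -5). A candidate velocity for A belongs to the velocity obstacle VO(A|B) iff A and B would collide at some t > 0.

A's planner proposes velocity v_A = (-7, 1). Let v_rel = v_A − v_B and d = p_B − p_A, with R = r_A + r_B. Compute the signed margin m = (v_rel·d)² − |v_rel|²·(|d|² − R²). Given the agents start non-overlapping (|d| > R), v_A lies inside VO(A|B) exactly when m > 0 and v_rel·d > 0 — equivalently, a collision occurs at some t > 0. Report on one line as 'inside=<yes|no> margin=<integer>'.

d = (-15, -10),  |d|² = 325;  R = 2+3 = 5,  c = 325−5² = 300
v_rel = (-1, 6),  |v_rel|² = 37;  v_rel·d = (-1)·(-15) + (6)·(-10) = -45
37·t² + 90·t + 300 = 0  ⇒  m = (-45)² − 37·300 = -9075
m = -9075 < 0,  v_rel·d = -45 < 0  ⇒  outside

inside=no margin=-9075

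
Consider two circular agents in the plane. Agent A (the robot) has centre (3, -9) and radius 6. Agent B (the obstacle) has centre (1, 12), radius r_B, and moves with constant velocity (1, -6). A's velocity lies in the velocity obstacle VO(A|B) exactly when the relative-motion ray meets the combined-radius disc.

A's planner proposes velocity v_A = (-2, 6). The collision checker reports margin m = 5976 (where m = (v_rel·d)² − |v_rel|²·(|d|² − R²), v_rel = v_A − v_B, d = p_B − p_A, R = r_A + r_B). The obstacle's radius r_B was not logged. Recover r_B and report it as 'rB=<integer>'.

m = 5976
d = (-2, 21);  v_rel = (-3, 12),  |v_rel|² = 153
v_rel×d = (-3)·(21) − (12)·(-2) = -39
since m = R²·153 − (-39)²:  R² = (1521 + 5976) / 153 = 49
R = √49 = 7  ⇒  r_B = 7 − 6 = 1

rB=1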